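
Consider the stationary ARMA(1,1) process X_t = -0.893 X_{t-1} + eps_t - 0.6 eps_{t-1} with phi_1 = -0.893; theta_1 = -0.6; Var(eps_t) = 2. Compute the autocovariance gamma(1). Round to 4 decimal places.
\gamma(1) = -22.6407

Multiply the model equation by X_{t-k} and take expectations. With theta_0 = psi_0 = 1 and psi_j the MA(infinity) weights, this gives
  gamma(k) - sum_i phi_i gamma(k-i) = c_k,
  c_k = sigma^2 * sum_{j=k..q} theta_j psi_{j-k}   (c_k = 0 for k > q),
using gamma(-m) = gamma(m).
psi-weights needed (psi_j = theta_j + sum_i phi_i psi_{j-i}):
  psi_1 = theta_1 + phi_1 = -0.6 + (-0.893) = -1.493
Right-hand sides:
  c_0 = sigma^2 (1 + theta_1 psi_1) = 2 * (1 + (-0.6)(-1.493)) = 2 * 1.8958 = 3.7916
  c_1 = sigma^2 theta_1 = 2 * (-0.6) = -1.2
  c_2 = 0
Equations for k = 0 and k = 1 (AR order 1):
  gamma(0) = phi_1 gamma(1) + c_0
  gamma(1) = phi_1 gamma(0) + c_1
Substituting the second into the first: gamma(0) (1 - phi_1^2) = c_0 + phi_1 c_1, so
  gamma(0) = (c_0 + phi_1 c_1) / (1 - phi_1^2) = (3.7916 + (-0.893)(-1.2)) / (1 - (-0.893)^2) = 4.8632 / 0.202551 = 24.009756.
  gamma(1) = phi_1 gamma(0) + c_1 = (-0.893)(24.009756) + (-1.2) = -22.640712.
Therefore gamma(1) = -22.6407 (to 4 decimal places).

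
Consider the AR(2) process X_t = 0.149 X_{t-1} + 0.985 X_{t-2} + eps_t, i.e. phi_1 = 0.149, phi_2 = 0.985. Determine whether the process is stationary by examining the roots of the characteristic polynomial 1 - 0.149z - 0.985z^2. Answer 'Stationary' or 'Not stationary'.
\text{Not stationary}

The AR(p) characteristic polynomial is P(z) = 1 - 0.149z - 0.985z^2.
Stationarity requires all roots to lie outside the unit circle, i.e. |z| > 1 for every root.
Set 1 + (-0.149) z + (-0.985) z^2 = 0, i.e. a z^2 + b z + c = 0 with a = -0.985, b = -0.149, c = 1.
Discriminant D = b^2 - 4ac = (-0.149)^2 - 4*(-0.985)*1 = 0.022201 - (-3.94) = 3.962201.
D >= 0, so the roots are real: z = (-b +/- sqrt(D)) / (2a) = (0.149 +/- 1.990528) / (-1.97).
  z_1 = (0.149 + 1.990528) / (-1.97) = -1.0861,   |z_1| = 1.0861.
  z_2 = (0.149 - 1.990528) / (-1.97) = 0.9348,   |z_2| = 0.9348.
Moduli of all roots: 1.0861, 0.9348.
All moduli strictly greater than 1? No.
Verdict: Not stationary.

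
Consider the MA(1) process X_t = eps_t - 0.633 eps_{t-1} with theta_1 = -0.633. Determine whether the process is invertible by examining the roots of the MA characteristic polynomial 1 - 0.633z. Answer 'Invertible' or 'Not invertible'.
\text{Invertible}

The MA(q) characteristic polynomial is P(z) = 1 - 0.633z.
Invertibility requires all roots to lie outside the unit circle, i.e. |z| > 1 for every root.
This is linear in z: 1 + (-0.633) z = 0  =>  z = -1/(-0.633) = 1.579779,  |z| = 1.579779.
Moduli of all roots: 1.5798.
All moduli strictly greater than 1? Yes.
Verdict: Invertible.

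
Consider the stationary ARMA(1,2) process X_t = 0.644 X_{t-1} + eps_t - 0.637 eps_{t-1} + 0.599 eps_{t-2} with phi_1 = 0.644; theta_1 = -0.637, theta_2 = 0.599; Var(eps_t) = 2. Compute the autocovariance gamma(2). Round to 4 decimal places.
\gamma(2) = 1.7287

Multiply the model equation by X_{t-k} and take expectations. With theta_0 = psi_0 = 1 and psi_j the MA(infinity) weights, this gives
  gamma(k) - sum_i phi_i gamma(k-i) = c_k,
  c_k = sigma^2 * sum_{j=k..q} theta_j psi_{j-k}   (c_k = 0 for k > q),
using gamma(-m) = gamma(m).
psi-weights needed (psi_j = theta_j + sum_i phi_i psi_{j-i}):
  psi_1 = theta_1 + phi_1 = -0.637 + (0.644) = 0.007
  psi_2 = theta_2 + phi_1 psi_1 = 0.599 + (0.644)(0.007) = 0.603508
Right-hand sides:
  c_0 = sigma^2 (1 + theta_1 psi_1 + theta_2 psi_2) = 2 * (1 + (-0.637)(0.007) + (0.599)(0.603508)) = 2 * 1.357042 = 2.714085
  c_1 = sigma^2 (theta_1 + theta_2 psi_1) = 2 * (-0.637 + (0.599)(0.007)) = -1.265614
  c_2 = sigma^2 theta_2 = 2 * (0.599) = 1.198
Equations for k = 0 and k = 1 (AR order 1):
  gamma(0) = phi_1 gamma(1) + c_0
  gamma(1) = phi_1 gamma(0) + c_1
Substituting the second into the first: gamma(0) (1 - phi_1^2) = c_0 + phi_1 c_1, so
  gamma(0) = (c_0 + phi_1 c_1) / (1 - phi_1^2) = (2.714085 + (0.644)(-1.265614)) / (1 - (0.644)^2) = 1.899029 / 0.585264 = 3.244739.
  gamma(1) = phi_1 gamma(0) + c_1 = (0.644)(3.244739) + (-1.265614) = 0.823998.
For k = 2: gamma(2) = phi_1 gamma(1) + c_2
  = (0.644)(0.823998) + (1.198) = 1.728655.
Therefore gamma(2) = 1.7287 (to 4 decimal places).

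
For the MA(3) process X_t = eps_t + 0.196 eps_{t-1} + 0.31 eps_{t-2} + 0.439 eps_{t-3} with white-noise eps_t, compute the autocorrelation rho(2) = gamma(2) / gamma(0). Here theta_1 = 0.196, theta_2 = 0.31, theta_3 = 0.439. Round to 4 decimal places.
\rho(2) = 0.2984

For an MA(q) process with theta_0 = 1, the autocovariance is
  gamma(k) = sigma^2 * sum_{i=0..q-k} theta_i * theta_{i+k},
and rho(k) = gamma(k) / gamma(0). Sigma^2 cancels.
  numerator   = (1)*(0.31) + (0.196)*(0.439) = 0.396044.
  denominator = (1)^2 + (0.196)^2 + (0.31)^2 + (0.439)^2 = 1.327237.
  rho(2) = 0.396044 / 1.327237 = 0.2984.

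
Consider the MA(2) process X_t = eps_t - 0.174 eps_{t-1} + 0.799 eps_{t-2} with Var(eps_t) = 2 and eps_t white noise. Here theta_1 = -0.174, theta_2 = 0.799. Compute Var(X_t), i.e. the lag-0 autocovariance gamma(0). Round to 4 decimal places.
\gamma(0) = 3.3374

For an MA(q) process X_t = eps_t + sum_i theta_i eps_{t-i} with
Var(eps_t) = sigma^2, the variance is
  gamma(0) = sigma^2 * (1 + sum_i theta_i^2).
  sum_i theta_i^2 = (-0.174)^2 + (0.799)^2 = 0.030276 + 0.638401 = 0.668677.
  gamma(0) = 2 * (1 + 0.668677) = 2 * 1.668677 = 3.337354, which rounds to 3.3374.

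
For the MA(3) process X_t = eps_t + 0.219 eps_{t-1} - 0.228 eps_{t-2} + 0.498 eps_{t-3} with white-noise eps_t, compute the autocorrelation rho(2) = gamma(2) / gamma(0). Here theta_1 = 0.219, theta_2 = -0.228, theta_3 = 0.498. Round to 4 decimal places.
\rho(2) = -0.0882

For an MA(q) process with theta_0 = 1, the autocovariance is
  gamma(k) = sigma^2 * sum_{i=0..q-k} theta_i * theta_{i+k},
and rho(k) = gamma(k) / gamma(0). Sigma^2 cancels.
  numerator   = (1)*(-0.228) + (0.219)*(0.498) = -0.118938.
  denominator = (1)^2 + (0.219)^2 + (-0.228)^2 + (0.498)^2 = 1.347949.
  rho(2) = -0.118938 / 1.347949 = -0.0882.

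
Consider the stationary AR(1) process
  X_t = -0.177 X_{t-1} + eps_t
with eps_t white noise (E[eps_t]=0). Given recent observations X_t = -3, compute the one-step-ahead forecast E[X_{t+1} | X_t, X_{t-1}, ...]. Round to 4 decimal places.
E[X_{t+1} \mid \mathcal F_t] = 0.5310

For an AR(p) model X_t = c + sum_i phi_i X_{t-i} + eps_t, the
one-step-ahead conditional mean is
  E[X_{t+1} | X_t, ...] = c + sum_i phi_i X_{t+1-i}.
Substitute known values:
  E[X_{t+1} | ...] = (-0.177) * (-3)
                   = 0.5310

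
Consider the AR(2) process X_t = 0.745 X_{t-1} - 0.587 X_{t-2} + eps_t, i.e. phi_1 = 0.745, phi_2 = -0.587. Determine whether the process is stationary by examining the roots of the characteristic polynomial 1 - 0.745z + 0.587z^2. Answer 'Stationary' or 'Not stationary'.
\text{Stationary}

The AR(p) characteristic polynomial is P(z) = 1 - 0.745z + 0.587z^2.
Stationarity requires all roots to lie outside the unit circle, i.e. |z| > 1 for every root.
Set 1 + (-0.745) z + (0.587) z^2 = 0, i.e. a z^2 + b z + c = 0 with a = 0.587, b = -0.745, c = 1.
Discriminant D = b^2 - 4ac = (-0.745)^2 - 4*(0.587)*1 = 0.555025 - (2.348) = -1.792975.
D < 0, so the roots are the complex-conjugate pair z = (-b +/- i sqrt(-D)) / (2a) = 0.6346 +/- 1.1406i.
For a conjugate pair |z|^2 = z * conj(z) = (product of roots) = c/a = 1/(0.587) = 1.703578, so |z| = sqrt(1.703578) = 1.3052 for both roots.
Moduli of all roots: 1.3052, 1.3052.
All moduli strictly greater than 1? Yes.
Verdict: Stationary.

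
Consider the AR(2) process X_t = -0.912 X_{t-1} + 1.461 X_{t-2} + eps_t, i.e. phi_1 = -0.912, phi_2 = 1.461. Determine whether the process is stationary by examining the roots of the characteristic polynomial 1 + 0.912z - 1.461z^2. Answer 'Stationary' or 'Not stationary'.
\text{Not stationary}

The AR(p) characteristic polynomial is P(z) = 1 + 0.912z - 1.461z^2.
Stationarity requires all roots to lie outside the unit circle, i.e. |z| > 1 for every root.
Set 1 + (0.912) z + (-1.461) z^2 = 0, i.e. a z^2 + b z + c = 0 with a = -1.461, b = 0.912, c = 1.
Discriminant D = b^2 - 4ac = (0.912)^2 - 4*(-1.461)*1 = 0.831744 - (-5.844) = 6.675744.
D >= 0, so the roots are real: z = (-b +/- sqrt(D)) / (2a) = (-0.912 +/- 2.583746) / (-2.922).
  z_1 = (-0.912 + 2.583746) / (-2.922) = -0.5721,   |z_1| = 0.5721.
  z_2 = (-0.912 - 2.583746) / (-2.922) = 1.1964,   |z_2| = 1.1964.
Moduli of all roots: 0.5721, 1.1964.
All moduli strictly greater than 1? No.
Verdict: Not stationary.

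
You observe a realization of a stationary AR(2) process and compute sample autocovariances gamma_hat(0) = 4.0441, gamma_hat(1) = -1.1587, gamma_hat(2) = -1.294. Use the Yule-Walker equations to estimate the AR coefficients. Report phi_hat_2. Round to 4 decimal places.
\hat\phi_{2} = -0.4380

The Yule-Walker equations for an AR(p) process read, in matrix form,
  Gamma_p phi = r_p,   with   (Gamma_p)_{ij} = gamma(|i - j|),
                       (r_p)_i = gamma(i),   i,j = 1..p.
Substitute the sample gammas (Toeplitz matrix and right-hand side of size 2):
  Gamma_p = [[4.0441, -1.1587], [-1.1587, 4.0441]]
  r_p     = [-1.1587, -1.294]
Written out:
  4.0441 phi_1 - 1.1587 phi_2 = -1.1587
  -1.1587 phi_1 + 4.0441 phi_2 = -1.294
Solve by Cramer's rule:
  det = gamma(0)^2 - gamma(1)^2 = (4.0441)^2 - (-1.1587)^2 = 16.35474481 - 1.34258569 = 15.01215912
  phi_hat_1 = [gamma(1) gamma(0) - gamma(1) gamma(2)] / det = [(-1.1587)(4.0441) - (-1.1587)(-1.294)] / 15.01215912 = -6.18525647 / 15.01215912 = -0.412
  phi_hat_2 = [gamma(0) gamma(2) - gamma(1)^2] / det = [(4.0441)(-1.294) - (-1.1587)^2] / 15.01215912 = -6.57565109 / 15.01215912 = -0.438
So phi_hat = [-0.4120, -0.4380].
Therefore phi_hat_2 = -0.4380.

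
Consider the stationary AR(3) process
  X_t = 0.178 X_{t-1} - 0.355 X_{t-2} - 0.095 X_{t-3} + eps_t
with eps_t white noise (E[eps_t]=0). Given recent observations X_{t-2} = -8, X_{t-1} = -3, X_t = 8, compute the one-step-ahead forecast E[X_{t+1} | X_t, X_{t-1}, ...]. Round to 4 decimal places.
E[X_{t+1} \mid \mathcal F_t] = 3.2490

For an AR(p) model X_t = c + sum_i phi_i X_{t-i} + eps_t, the
one-step-ahead conditional mean is
  E[X_{t+1} | X_t, ...] = c + sum_i phi_i X_{t+1-i}.
Substitute known values:
  E[X_{t+1} | ...] = (0.178) * (8) + (-0.355) * (-3) + (-0.095) * (-8)
                   = 3.2490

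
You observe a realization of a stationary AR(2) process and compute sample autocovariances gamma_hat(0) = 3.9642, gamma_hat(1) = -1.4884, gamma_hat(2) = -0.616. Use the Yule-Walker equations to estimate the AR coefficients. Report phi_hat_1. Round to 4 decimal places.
\hat\phi_{1} = -0.5050

The Yule-Walker equations for an AR(p) process read, in matrix form,
  Gamma_p phi = r_p,   with   (Gamma_p)_{ij} = gamma(|i - j|),
                       (r_p)_i = gamma(i),   i,j = 1..p.
Substitute the sample gammas (Toeplitz matrix and right-hand side of size 2):
  Gamma_p = [[3.9642, -1.4884], [-1.4884, 3.9642]]
  r_p     = [-1.4884, -0.616]
Written out:
  3.9642 phi_1 - 1.4884 phi_2 = -1.4884
  -1.4884 phi_1 + 3.9642 phi_2 = -0.616
Solve by Cramer's rule:
  det = gamma(0)^2 - gamma(1)^2 = (3.9642)^2 - (-1.4884)^2 = 15.71488164 - 2.21533456 = 13.49954708
  phi_hat_1 = [gamma(1) gamma(0) - gamma(1) gamma(2)] / det = [(-1.4884)(3.9642) - (-1.4884)(-0.616)] / 13.49954708 = -6.81716968 / 13.49954708 = -0.505
  phi_hat_2 = [gamma(0) gamma(2) - gamma(1)^2] / det = [(3.9642)(-0.616) - (-1.4884)^2] / 13.49954708 = -4.65728176 / 13.49954708 = -0.345
So phi_hat = [-0.5050, -0.3450].
Therefore phi_hat_1 = -0.5050.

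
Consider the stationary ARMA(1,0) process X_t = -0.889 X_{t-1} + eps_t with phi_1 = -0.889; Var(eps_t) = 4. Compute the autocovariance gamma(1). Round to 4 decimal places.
\gamma(1) = -16.9593

Multiply the model equation by X_{t-k} and take expectations. With theta_0 = psi_0 = 1 and psi_j the MA(infinity) weights, this gives
  gamma(k) - sum_i phi_i gamma(k-i) = c_k,
  c_k = sigma^2 * sum_{j=k..q} theta_j psi_{j-k}   (c_k = 0 for k > q),
using gamma(-m) = gamma(m).
Pure AR (q = 0): c_0 = sigma^2 = 4, c_k = 0 for k >= 1.
Equations for k = 0 and k = 1 (AR order 1):
  gamma(0) = phi_1 gamma(1) + c_0
  gamma(1) = phi_1 gamma(0) + c_1
Substituting the second into the first: gamma(0) (1 - phi_1^2) = c_0 + phi_1 c_1, so
  gamma(0) = c_0 / (1 - phi_1^2) = 4 / (1 - (-0.889)^2) = 4 / 0.209679 = 19.076779.
  gamma(1) = phi_1 gamma(0) = (-0.889)(19.076779) = -16.959257.
Therefore gamma(1) = -16.9593 (to 4 decimal places).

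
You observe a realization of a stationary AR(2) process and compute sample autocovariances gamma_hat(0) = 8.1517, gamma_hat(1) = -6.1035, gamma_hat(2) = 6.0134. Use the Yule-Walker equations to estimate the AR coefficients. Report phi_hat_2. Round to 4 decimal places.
\hat\phi_{2} = 0.4030

The Yule-Walker equations for an AR(p) process read, in matrix form,
  Gamma_p phi = r_p,   with   (Gamma_p)_{ij} = gamma(|i - j|),
                       (r_p)_i = gamma(i),   i,j = 1..p.
Substitute the sample gammas (Toeplitz matrix and right-hand side of size 2):
  Gamma_p = [[8.1517, -6.1035], [-6.1035, 8.1517]]
  r_p     = [-6.1035, 6.0134]
Written out:
  8.1517 phi_1 - 6.1035 phi_2 = -6.1035
  -6.1035 phi_1 + 8.1517 phi_2 = 6.0134
Solve by Cramer's rule:
  det = gamma(0)^2 - gamma(1)^2 = (8.1517)^2 - (-6.1035)^2 = 66.45021289 - 37.25271225 = 29.19750064
  phi_hat_1 = [gamma(1) gamma(0) - gamma(1) gamma(2)] / det = [(-6.1035)(8.1517) - (-6.1035)(6.0134)] / 29.19750064 = -13.05111405 / 29.19750064 = -0.447
  phi_hat_2 = [gamma(0) gamma(2) - gamma(1)^2] / det = [(8.1517)(6.0134) - (-6.1035)^2] / 29.19750064 = 11.76672053 / 29.19750064 = 0.403
So phi_hat = [-0.4470, 0.4030].
Therefore phi_hat_2 = 0.4030.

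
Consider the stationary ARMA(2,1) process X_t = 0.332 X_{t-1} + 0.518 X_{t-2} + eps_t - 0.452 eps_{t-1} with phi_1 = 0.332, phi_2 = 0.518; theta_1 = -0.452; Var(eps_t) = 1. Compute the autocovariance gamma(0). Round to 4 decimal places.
\gamma(0) = 1.5125

Multiply the model equation by X_{t-k} and take expectations. With theta_0 = psi_0 = 1 and psi_j the MA(infinity) weights, this gives
  gamma(k) - sum_i phi_i gamma(k-i) = c_k,
  c_k = sigma^2 * sum_{j=k..q} theta_j psi_{j-k}   (c_k = 0 for k > q),
using gamma(-m) = gamma(m).
psi-weights needed (psi_j = theta_j + sum_i phi_i psi_{j-i}):
  psi_1 = theta_1 + phi_1 = -0.452 + (0.332) = -0.12
Right-hand sides:
  c_0 = sigma^2 (1 + theta_1 psi_1) = 1 * (1 + (-0.452)(-0.12)) = 1 * 1.05424 = 1.05424
  c_1 = sigma^2 theta_1 = 1 * (-0.452) = -0.452
  c_2 = 0
Equations for k = 0, 1, 2 (AR order 2, c_2 = 0):
  (E0) gamma(0) = phi_1 gamma(1) + phi_2 gamma(2) + c_0
  (E1) gamma(1) = phi_1 gamma(0) + phi_2 gamma(1) + c_1
  (E2) gamma(2) = phi_1 gamma(1) + phi_2 gamma(0)
From (E1): gamma(1) = A gamma(0) + B with
  A = phi_1 / (1 - phi_2) = 0.332 / 0.482 = 0.688797,   B = c_1 / (1 - phi_2) = -0.452 / 0.482 = -0.937759.
Insert (E2) into (E0): gamma(0) (1 - phi_2^2) = phi_1 (1 + phi_2) gamma(1) + c_0.
  phi_1 (1 + phi_2) = (0.332)(1.518) = 0.503976,   1 - phi_2^2 = 0.731676.
Replace gamma(1) by A gamma(0) + B and collect gamma(0):
  gamma(0) [0.731676 - (0.503976)(0.688797)] = (0.503976)(-0.937759) + 1.05424
  gamma(0) * 0.384539 = 0.581632
  gamma(0) = 0.581632 / 0.384539 = 1.512543.
Therefore gamma(0) = 1.5125 (to 4 decimal places).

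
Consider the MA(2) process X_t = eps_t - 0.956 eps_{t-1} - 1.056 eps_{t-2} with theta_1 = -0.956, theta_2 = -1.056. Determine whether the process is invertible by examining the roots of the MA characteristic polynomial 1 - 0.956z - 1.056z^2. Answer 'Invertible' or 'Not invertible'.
\text{Not invertible}

The MA(q) characteristic polynomial is P(z) = 1 - 0.956z - 1.056z^2.
Invertibility requires all roots to lie outside the unit circle, i.e. |z| > 1 for every root.
Set 1 + (-0.956) z + (-1.056) z^2 = 0, i.e. a z^2 + b z + c = 0 with a = -1.056, b = -0.956, c = 1.
Discriminant D = b^2 - 4ac = (-0.956)^2 - 4*(-1.056)*1 = 0.913936 - (-4.224) = 5.137936.
D >= 0, so the roots are real: z = (-b +/- sqrt(D)) / (2a) = (0.956 +/- 2.266702) / (-2.112).
  z_1 = (0.956 + 2.266702) / (-2.112) = -1.5259,   |z_1| = 1.5259.
  z_2 = (0.956 - 2.266702) / (-2.112) = 0.6206,   |z_2| = 0.6206.
Moduli of all roots: 1.5259, 0.6206.
All moduli strictly greater than 1? No.
Verdict: Not invertible.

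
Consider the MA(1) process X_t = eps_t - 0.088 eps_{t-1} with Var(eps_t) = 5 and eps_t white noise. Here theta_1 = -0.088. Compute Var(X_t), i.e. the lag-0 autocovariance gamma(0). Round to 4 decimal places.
\gamma(0) = 5.0387

For an MA(q) process X_t = eps_t + sum_i theta_i eps_{t-i} with
Var(eps_t) = sigma^2, the variance is
  gamma(0) = sigma^2 * (1 + sum_i theta_i^2).
  sum_i theta_i^2 = (-0.088)^2 = 0.007744.
  gamma(0) = 5 * (1 + 0.007744) = 5 * 1.007744 = 5.03872, which rounds to 5.0387.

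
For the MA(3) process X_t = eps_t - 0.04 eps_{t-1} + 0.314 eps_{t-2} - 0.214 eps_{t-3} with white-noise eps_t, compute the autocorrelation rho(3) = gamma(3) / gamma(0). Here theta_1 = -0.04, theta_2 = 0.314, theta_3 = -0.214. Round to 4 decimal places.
\rho(3) = -0.1867

For an MA(q) process with theta_0 = 1, the autocovariance is
  gamma(k) = sigma^2 * sum_{i=0..q-k} theta_i * theta_{i+k},
and rho(k) = gamma(k) / gamma(0). Sigma^2 cancels.
  numerator   = (1)*(-0.214) = -0.214.
  denominator = (1)^2 + (-0.04)^2 + (0.314)^2 + (-0.214)^2 = 1.145992.
  rho(3) = -0.214 / 1.145992 = -0.1867.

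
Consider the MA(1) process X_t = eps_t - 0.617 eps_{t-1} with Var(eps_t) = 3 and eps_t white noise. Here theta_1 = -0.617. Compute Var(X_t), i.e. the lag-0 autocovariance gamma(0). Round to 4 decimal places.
\gamma(0) = 4.1421

For an MA(q) process X_t = eps_t + sum_i theta_i eps_{t-i} with
Var(eps_t) = sigma^2, the variance is
  gamma(0) = sigma^2 * (1 + sum_i theta_i^2).
  sum_i theta_i^2 = (-0.617)^2 = 0.380689.
  gamma(0) = 3 * (1 + 0.380689) = 3 * 1.380689 = 4.142067, which rounds to 4.1421.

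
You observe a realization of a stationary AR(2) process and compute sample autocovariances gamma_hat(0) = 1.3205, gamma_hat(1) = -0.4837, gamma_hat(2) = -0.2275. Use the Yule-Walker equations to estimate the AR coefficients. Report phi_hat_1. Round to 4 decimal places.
\hat\phi_{1} = -0.4960

The Yule-Walker equations for an AR(p) process read, in matrix form,
  Gamma_p phi = r_p,   with   (Gamma_p)_{ij} = gamma(|i - j|),
                       (r_p)_i = gamma(i),   i,j = 1..p.
Substitute the sample gammas (Toeplitz matrix and right-hand side of size 2):
  Gamma_p = [[1.3205, -0.4837], [-0.4837, 1.3205]]
  r_p     = [-0.4837, -0.2275]
Written out:
  1.3205 phi_1 - 0.4837 phi_2 = -0.4837
  -0.4837 phi_1 + 1.3205 phi_2 = -0.2275
Solve by Cramer's rule:
  det = gamma(0)^2 - gamma(1)^2 = (1.3205)^2 - (-0.4837)^2 = 1.74372025 - 0.23396569 = 1.50975456
  phi_hat_1 = [gamma(1) gamma(0) - gamma(1) gamma(2)] / det = [(-0.4837)(1.3205) - (-0.4837)(-0.2275)] / 1.50975456 = -0.7487676 / 1.50975456 = -0.496
  phi_hat_2 = [gamma(0) gamma(2) - gamma(1)^2] / det = [(1.3205)(-0.2275) - (-0.4837)^2] / 1.50975456 = -0.53437944 / 1.50975456 = -0.354
So phi_hat = [-0.4960, -0.3540].
Therefore phi_hat_1 = -0.4960.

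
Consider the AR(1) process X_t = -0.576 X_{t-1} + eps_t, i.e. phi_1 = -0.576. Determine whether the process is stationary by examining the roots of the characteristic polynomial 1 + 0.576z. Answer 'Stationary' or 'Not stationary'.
\text{Stationary}

The AR(p) characteristic polynomial is P(z) = 1 + 0.576z.
Stationarity requires all roots to lie outside the unit circle, i.e. |z| > 1 for every root.
This is linear in z: 1 + (0.576) z = 0  =>  z = -1/(0.576) = -1.736111,  |z| = 1.736111.
Moduli of all roots: 1.7361.
All moduli strictly greater than 1? Yes.
Verdict: Stationary.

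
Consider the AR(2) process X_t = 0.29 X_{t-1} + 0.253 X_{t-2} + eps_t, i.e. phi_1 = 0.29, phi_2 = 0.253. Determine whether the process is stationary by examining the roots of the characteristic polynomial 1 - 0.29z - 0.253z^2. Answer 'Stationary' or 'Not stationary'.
\text{Stationary}

The AR(p) characteristic polynomial is P(z) = 1 - 0.29z - 0.253z^2.
Stationarity requires all roots to lie outside the unit circle, i.e. |z| > 1 for every root.
Set 1 + (-0.29) z + (-0.253) z^2 = 0, i.e. a z^2 + b z + c = 0 with a = -0.253, b = -0.29, c = 1.
Discriminant D = b^2 - 4ac = (-0.29)^2 - 4*(-0.253)*1 = 0.0841 - (-1.012) = 1.0961.
D >= 0, so the roots are real: z = (-b +/- sqrt(D)) / (2a) = (0.29 +/- 1.046948) / (-0.506).
  z_1 = (0.29 + 1.046948) / (-0.506) = -2.6422,   |z_1| = 2.6422.
  z_2 = (0.29 - 1.046948) / (-0.506) = 1.4959,   |z_2| = 1.4959.
Moduli of all roots: 2.6422, 1.4959.
All moduli strictly greater than 1? Yes.
Verdict: Stationary.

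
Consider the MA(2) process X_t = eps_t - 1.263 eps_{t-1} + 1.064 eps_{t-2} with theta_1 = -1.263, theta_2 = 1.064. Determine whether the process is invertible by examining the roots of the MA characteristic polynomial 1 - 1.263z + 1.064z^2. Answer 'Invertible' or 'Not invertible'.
\text{Not invertible}

The MA(q) characteristic polynomial is P(z) = 1 - 1.263z + 1.064z^2.
Invertibility requires all roots to lie outside the unit circle, i.e. |z| > 1 for every root.
Set 1 + (-1.263) z + (1.064) z^2 = 0, i.e. a z^2 + b z + c = 0 with a = 1.064, b = -1.263, c = 1.
Discriminant D = b^2 - 4ac = (-1.263)^2 - 4*(1.064)*1 = 1.595169 - (4.256) = -2.660831.
D < 0, so the roots are the complex-conjugate pair z = (-b +/- i sqrt(-D)) / (2a) = 0.5935 +/- 0.7665i.
For a conjugate pair |z|^2 = z * conj(z) = (product of roots) = c/a = 1/(1.064) = 0.93985, so |z| = sqrt(0.93985) = 0.9695 for both roots.
Moduli of all roots: 0.9695, 0.9695.
All moduli strictly greater than 1? No.
Verdict: Not invertible.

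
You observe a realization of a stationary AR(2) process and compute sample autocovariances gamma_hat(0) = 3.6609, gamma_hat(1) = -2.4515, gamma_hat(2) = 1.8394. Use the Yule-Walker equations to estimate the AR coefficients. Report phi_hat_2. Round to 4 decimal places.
\hat\phi_{2} = 0.0979

The Yule-Walker equations for an AR(p) process read, in matrix form,
  Gamma_p phi = r_p,   with   (Gamma_p)_{ij} = gamma(|i - j|),
                       (r_p)_i = gamma(i),   i,j = 1..p.
Substitute the sample gammas (Toeplitz matrix and right-hand side of size 2):
  Gamma_p = [[3.6609, -2.4515], [-2.4515, 3.6609]]
  r_p     = [-2.4515, 1.8394]
Written out:
  3.6609 phi_1 - 2.4515 phi_2 = -2.4515
  -2.4515 phi_1 + 3.6609 phi_2 = 1.8394
Solve by Cramer's rule:
  det = gamma(0)^2 - gamma(1)^2 = (3.6609)^2 - (-2.4515)^2 = 13.40218881 - 6.00985225 = 7.39233656
  phi_hat_1 = [gamma(1) gamma(0) - gamma(1) gamma(2)] / det = [(-2.4515)(3.6609) - (-2.4515)(1.8394)] / 7.39233656 = -4.46540725 / 7.39233656 = -0.6041
  phi_hat_2 = [gamma(0) gamma(2) - gamma(1)^2] / det = [(3.6609)(1.8394) - (-2.4515)^2] / 7.39233656 = 0.72400721 / 7.39233656 = 0.0979
So phi_hat = [-0.6041, 0.0979].
Therefore phi_hat_2 = 0.0979.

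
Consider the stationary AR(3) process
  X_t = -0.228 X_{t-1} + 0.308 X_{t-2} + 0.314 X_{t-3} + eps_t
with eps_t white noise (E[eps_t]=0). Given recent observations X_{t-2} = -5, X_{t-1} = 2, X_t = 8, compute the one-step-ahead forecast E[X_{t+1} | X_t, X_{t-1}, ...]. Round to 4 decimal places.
E[X_{t+1} \mid \mathcal F_t] = -2.7780

For an AR(p) model X_t = c + sum_i phi_i X_{t-i} + eps_t, the
one-step-ahead conditional mean is
  E[X_{t+1} | X_t, ...] = c + sum_i phi_i X_{t+1-i}.
Substitute known values:
  E[X_{t+1} | ...] = (-0.228) * (8) + (0.308) * (2) + (0.314) * (-5)
                   = -2.7780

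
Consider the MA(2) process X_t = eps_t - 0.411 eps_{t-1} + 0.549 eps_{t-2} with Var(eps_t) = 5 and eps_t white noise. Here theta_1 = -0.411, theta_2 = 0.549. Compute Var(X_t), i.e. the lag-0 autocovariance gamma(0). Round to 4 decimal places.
\gamma(0) = 7.3516

For an MA(q) process X_t = eps_t + sum_i theta_i eps_{t-i} with
Var(eps_t) = sigma^2, the variance is
  gamma(0) = sigma^2 * (1 + sum_i theta_i^2).
  sum_i theta_i^2 = (-0.411)^2 + (0.549)^2 = 0.168921 + 0.301401 = 0.470322.
  gamma(0) = 5 * (1 + 0.470322) = 5 * 1.470322 = 7.35161, which rounds to 7.3516.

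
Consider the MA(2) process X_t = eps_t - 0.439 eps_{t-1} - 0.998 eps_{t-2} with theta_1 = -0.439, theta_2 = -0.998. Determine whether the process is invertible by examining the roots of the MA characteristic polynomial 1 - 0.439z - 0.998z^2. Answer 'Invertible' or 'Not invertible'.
\text{Not invertible}

The MA(q) characteristic polynomial is P(z) = 1 - 0.439z - 0.998z^2.
Invertibility requires all roots to lie outside the unit circle, i.e. |z| > 1 for every root.
Set 1 + (-0.439) z + (-0.998) z^2 = 0, i.e. a z^2 + b z + c = 0 with a = -0.998, b = -0.439, c = 1.
Discriminant D = b^2 - 4ac = (-0.439)^2 - 4*(-0.998)*1 = 0.192721 - (-3.992) = 4.184721.
D >= 0, so the roots are real: z = (-b +/- sqrt(D)) / (2a) = (0.439 +/- 2.045659) / (-1.996).
  z_1 = (0.439 + 2.045659) / (-1.996) = -1.2448,   |z_1| = 1.2448.
  z_2 = (0.439 - 2.045659) / (-1.996) = 0.8049,   |z_2| = 0.8049.
Moduli of all roots: 1.2448, 0.8049.
All moduli strictly greater than 1? No.
Verdict: Not invertible.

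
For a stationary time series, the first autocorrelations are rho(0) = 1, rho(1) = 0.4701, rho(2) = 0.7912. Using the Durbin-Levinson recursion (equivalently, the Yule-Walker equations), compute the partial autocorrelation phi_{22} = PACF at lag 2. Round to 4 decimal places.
\phi_{22} = 0.7320

The PACF at lag k is phi_{kk}, the last component of the solution
to the Yule-Walker system G_k phi = r_k where
  (G_k)_{ij} = rho(|i - j|), (r_k)_i = rho(i), i,j = 1..k.
Equivalently, Durbin-Levinson gives phi_{kk} iteratively:
  phi_{11} = rho(1)
  phi_{kk} = [rho(k) - sum_{j=1..k-1} phi_{k-1,j} rho(k-j)]
            / [1 - sum_{j=1..k-1} phi_{k-1,j} rho(j)],
  phi_{k,j} = phi_{k-1,j} - phi_{kk} phi_{k-1,k-j},  j = 1..k-1.
Step k = 1:
  phi_11 = rho(1) = 0.4701.
Step k = 2:
  phi_22 = [rho(2) - phi_11 rho(1)] / [1 - phi_11 rho(1)] = [0.7912 - (0.4701)(0.4701)] / [1 - (0.4701)(0.4701)]
         = 0.57020599 / 0.77900599 = 0.732.
Therefore phi_{22} = 0.7320.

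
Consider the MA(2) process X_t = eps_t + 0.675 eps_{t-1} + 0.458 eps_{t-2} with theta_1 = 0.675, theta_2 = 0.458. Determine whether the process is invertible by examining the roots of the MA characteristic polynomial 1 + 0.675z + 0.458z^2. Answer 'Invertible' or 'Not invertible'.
\text{Invertible}

The MA(q) characteristic polynomial is P(z) = 1 + 0.675z + 0.458z^2.
Invertibility requires all roots to lie outside the unit circle, i.e. |z| > 1 for every root.
Set 1 + (0.675) z + (0.458) z^2 = 0, i.e. a z^2 + b z + c = 0 with a = 0.458, b = 0.675, c = 1.
Discriminant D = b^2 - 4ac = (0.675)^2 - 4*(0.458)*1 = 0.455625 - (1.832) = -1.376375.
D < 0, so the roots are the complex-conjugate pair z = (-b +/- i sqrt(-D)) / (2a) = -0.7369 +/- 1.2808i.
For a conjugate pair |z|^2 = z * conj(z) = (product of roots) = c/a = 1/(0.458) = 2.183406, so |z| = sqrt(2.183406) = 1.4776 for both roots.
Moduli of all roots: 1.4776, 1.4776.
All moduli strictly greater than 1? Yes.
Verdict: Invertible.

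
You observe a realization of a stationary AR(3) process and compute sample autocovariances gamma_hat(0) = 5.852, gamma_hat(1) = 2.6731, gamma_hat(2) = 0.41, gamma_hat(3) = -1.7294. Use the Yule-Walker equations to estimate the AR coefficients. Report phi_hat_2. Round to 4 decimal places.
\hat\phi_{2} = 0.0020

The Yule-Walker equations for an AR(p) process read, in matrix form,
  Gamma_p phi = r_p,   with   (Gamma_p)_{ij} = gamma(|i - j|),
                       (r_p)_i = gamma(i),   i,j = 1..p.
Substitute the sample gammas (Toeplitz matrix and right-hand side of size 3):
  Gamma_p = [[5.852, 2.6731, 0.41], [2.6731, 5.852, 2.6731], [0.41, 2.6731, 5.852]]
  r_p     = [2.6731, 0.41, -1.7294]
Written out (R1..R3):
  (R1) 5.852 phi_1 + 2.6731 phi_2 + 0.41 phi_3 = 2.6731
  (R2) 2.6731 phi_1 + 5.852 phi_2 + 2.6731 phi_3 = 0.41
  (R3) 0.41 phi_1 + 2.6731 phi_2 + 5.852 phi_3 = -1.7294
Gaussian elimination:
  R2 <- R2 - (2.6731/5.852) R1 = R2 - (0.456784) R1:  4.630971 phi_2 + 2.485819 phi_3 = -0.811029
  R3 <- R3 - (0.41/5.852) R1 = R3 - (0.070062) R1:  2.485819 phi_2 + 5.823275 phi_3 = -1.916681
  R3 <- R3 - (2.485819/4.630971) R2 = R3 - (0.536781) R2:  4.488934 phi_3 = -1.481336
Back-substitution:
  phi_hat_3 = -1.481336 / 4.488934 = -0.329997
  phi_hat_2 = (-0.811029 - (2.485819)(-0.329997)) / 4.630971 = 0.002005
  phi_hat_1 = (2.6731 - (2.6731)(0.002005) - (0.41)(-0.329997)) / 5.852 = 0.478988
So phi_hat = [0.4790, 0.0020, -0.3300].
Therefore phi_hat_2 = 0.0020.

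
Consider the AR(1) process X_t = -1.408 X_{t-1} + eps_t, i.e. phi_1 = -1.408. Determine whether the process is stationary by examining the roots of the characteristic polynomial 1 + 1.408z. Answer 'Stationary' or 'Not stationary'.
\text{Not stationary}

The AR(p) characteristic polynomial is P(z) = 1 + 1.408z.
Stationarity requires all roots to lie outside the unit circle, i.e. |z| > 1 for every root.
This is linear in z: 1 + (1.408) z = 0  =>  z = -1/(1.408) = -0.710227,  |z| = 0.710227.
Moduli of all roots: 0.7102.
All moduli strictly greater than 1? No.
Verdict: Not stationary.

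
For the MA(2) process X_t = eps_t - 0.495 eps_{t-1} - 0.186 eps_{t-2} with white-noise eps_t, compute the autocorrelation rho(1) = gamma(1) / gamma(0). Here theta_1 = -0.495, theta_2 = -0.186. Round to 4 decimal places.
\rho(1) = -0.3149

For an MA(q) process with theta_0 = 1, the autocovariance is
  gamma(k) = sigma^2 * sum_{i=0..q-k} theta_i * theta_{i+k},
and rho(k) = gamma(k) / gamma(0). Sigma^2 cancels.
  numerator   = (1)*(-0.495) + (-0.495)*(-0.186) = -0.40293.
  denominator = (1)^2 + (-0.495)^2 + (-0.186)^2 = 1.279621.
  rho(1) = -0.40293 / 1.279621 = -0.3149.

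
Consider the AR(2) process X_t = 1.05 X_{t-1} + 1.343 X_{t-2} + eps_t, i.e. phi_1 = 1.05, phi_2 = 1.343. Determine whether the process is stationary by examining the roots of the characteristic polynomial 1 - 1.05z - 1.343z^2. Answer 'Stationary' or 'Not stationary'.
\text{Not stationary}

The AR(p) characteristic polynomial is P(z) = 1 - 1.05z - 1.343z^2.
Stationarity requires all roots to lie outside the unit circle, i.e. |z| > 1 for every root.
Set 1 + (-1.05) z + (-1.343) z^2 = 0, i.e. a z^2 + b z + c = 0 with a = -1.343, b = -1.05, c = 1.
Discriminant D = b^2 - 4ac = (-1.05)^2 - 4*(-1.343)*1 = 1.1025 - (-5.372) = 6.4745.
D >= 0, so the roots are real: z = (-b +/- sqrt(D)) / (2a) = (1.05 +/- 2.544504) / (-2.686).
  z_1 = (1.05 + 2.544504) / (-2.686) = -1.3382,   |z_1| = 1.3382.
  z_2 = (1.05 - 2.544504) / (-2.686) = 0.5564,   |z_2| = 0.5564.
Moduli of all roots: 1.3382, 0.5564.
All moduli strictly greater than 1? No.
Verdict: Not stationary.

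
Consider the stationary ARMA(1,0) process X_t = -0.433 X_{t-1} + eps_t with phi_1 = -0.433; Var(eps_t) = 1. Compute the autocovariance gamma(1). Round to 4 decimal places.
\gamma(1) = -0.5329

Multiply the model equation by X_{t-k} and take expectations. With theta_0 = psi_0 = 1 and psi_j the MA(infinity) weights, this gives
  gamma(k) - sum_i phi_i gamma(k-i) = c_k,
  c_k = sigma^2 * sum_{j=k..q} theta_j psi_{j-k}   (c_k = 0 for k > q),
using gamma(-m) = gamma(m).
Pure AR (q = 0): c_0 = sigma^2 = 1, c_k = 0 for k >= 1.
Equations for k = 0 and k = 1 (AR order 1):
  gamma(0) = phi_1 gamma(1) + c_0
  gamma(1) = phi_1 gamma(0) + c_1
Substituting the second into the first: gamma(0) (1 - phi_1^2) = c_0 + phi_1 c_1, so
  gamma(0) = c_0 / (1 - phi_1^2) = 1 / (1 - (-0.433)^2) = 1 / 0.812511 = 1.230753.
  gamma(1) = phi_1 gamma(0) = (-0.433)(1.230753) = -0.532916.
Therefore gamma(1) = -0.5329 (to 4 decimal places).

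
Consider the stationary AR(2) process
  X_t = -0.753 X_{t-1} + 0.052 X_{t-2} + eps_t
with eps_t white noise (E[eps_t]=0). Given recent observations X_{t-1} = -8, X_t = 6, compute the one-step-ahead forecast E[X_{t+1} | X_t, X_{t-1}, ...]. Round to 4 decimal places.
E[X_{t+1} \mid \mathcal F_t] = -4.9340

For an AR(p) model X_t = c + sum_i phi_i X_{t-i} + eps_t, the
one-step-ahead conditional mean is
  E[X_{t+1} | X_t, ...] = c + sum_i phi_i X_{t+1-i}.
Substitute known values:
  E[X_{t+1} | ...] = (-0.753) * (6) + (0.052) * (-8)
                   = -4.9340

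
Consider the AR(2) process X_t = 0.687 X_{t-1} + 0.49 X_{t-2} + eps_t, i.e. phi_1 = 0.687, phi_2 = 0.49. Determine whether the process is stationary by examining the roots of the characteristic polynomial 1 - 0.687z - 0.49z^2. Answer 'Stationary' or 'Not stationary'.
\text{Not stationary}

The AR(p) characteristic polynomial is P(z) = 1 - 0.687z - 0.49z^2.
Stationarity requires all roots to lie outside the unit circle, i.e. |z| > 1 for every root.
Set 1 + (-0.687) z + (-0.49) z^2 = 0, i.e. a z^2 + b z + c = 0 with a = -0.49, b = -0.687, c = 1.
Discriminant D = b^2 - 4ac = (-0.687)^2 - 4*(-0.49)*1 = 0.471969 - (-1.96) = 2.431969.
D >= 0, so the roots are real: z = (-b +/- sqrt(D)) / (2a) = (0.687 +/- 1.559477) / (-0.98).
  z_1 = (0.687 + 1.559477) / (-0.98) = -2.2923,   |z_1| = 2.2923.
  z_2 = (0.687 - 1.559477) / (-0.98) = 0.8903,   |z_2| = 0.8903.
Moduli of all roots: 2.2923, 0.8903.
All moduli strictly greater than 1? No.
Verdict: Not stationary.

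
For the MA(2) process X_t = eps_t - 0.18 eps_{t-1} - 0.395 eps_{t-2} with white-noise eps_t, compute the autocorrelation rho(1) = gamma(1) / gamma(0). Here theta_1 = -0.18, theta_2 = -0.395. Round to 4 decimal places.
\rho(1) = -0.0916

For an MA(q) process with theta_0 = 1, the autocovariance is
  gamma(k) = sigma^2 * sum_{i=0..q-k} theta_i * theta_{i+k},
and rho(k) = gamma(k) / gamma(0). Sigma^2 cancels.
  numerator   = (1)*(-0.18) + (-0.18)*(-0.395) = -0.1089.
  denominator = (1)^2 + (-0.18)^2 + (-0.395)^2 = 1.188425.
  rho(1) = -0.1089 / 1.188425 = -0.0916.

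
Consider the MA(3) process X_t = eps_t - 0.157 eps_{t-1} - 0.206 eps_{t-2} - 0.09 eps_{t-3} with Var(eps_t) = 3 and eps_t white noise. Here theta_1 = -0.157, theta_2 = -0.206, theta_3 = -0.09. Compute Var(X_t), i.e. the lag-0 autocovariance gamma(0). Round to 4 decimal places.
\gamma(0) = 3.2256

For an MA(q) process X_t = eps_t + sum_i theta_i eps_{t-i} with
Var(eps_t) = sigma^2, the variance is
  gamma(0) = sigma^2 * (1 + sum_i theta_i^2).
  sum_i theta_i^2 = (-0.157)^2 + (-0.206)^2 + (-0.09)^2 = 0.024649 + 0.042436 + 0.0081 = 0.075185.
  gamma(0) = 3 * (1 + 0.075185) = 3 * 1.075185 = 3.225555, which rounds to 3.2256.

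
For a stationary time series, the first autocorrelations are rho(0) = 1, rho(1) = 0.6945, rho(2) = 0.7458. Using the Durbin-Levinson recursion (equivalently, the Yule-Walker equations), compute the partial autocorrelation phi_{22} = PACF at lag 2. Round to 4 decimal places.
\phi_{22} = 0.5090

The PACF at lag k is phi_{kk}, the last component of the solution
to the Yule-Walker system G_k phi = r_k where
  (G_k)_{ij} = rho(|i - j|), (r_k)_i = rho(i), i,j = 1..k.
Equivalently, Durbin-Levinson gives phi_{kk} iteratively:
  phi_{11} = rho(1)
  phi_{kk} = [rho(k) - sum_{j=1..k-1} phi_{k-1,j} rho(k-j)]
            / [1 - sum_{j=1..k-1} phi_{k-1,j} rho(j)],
  phi_{k,j} = phi_{k-1,j} - phi_{kk} phi_{k-1,k-j},  j = 1..k-1.
Step k = 1:
  phi_11 = rho(1) = 0.6945.
Step k = 2:
  phi_22 = [rho(2) - phi_11 rho(1)] / [1 - phi_11 rho(1)] = [0.7458 - (0.6945)(0.6945)] / [1 - (0.6945)(0.6945)]
         = 0.26346975 / 0.51766975 = 0.509.
Therefore phi_{22} = 0.5090.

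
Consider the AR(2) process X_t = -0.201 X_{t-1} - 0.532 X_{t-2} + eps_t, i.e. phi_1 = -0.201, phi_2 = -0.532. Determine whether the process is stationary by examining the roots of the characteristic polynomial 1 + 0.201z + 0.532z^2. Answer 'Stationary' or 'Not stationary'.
\text{Stationary}

The AR(p) characteristic polynomial is P(z) = 1 + 0.201z + 0.532z^2.
Stationarity requires all roots to lie outside the unit circle, i.e. |z| > 1 for every root.
Set 1 + (0.201) z + (0.532) z^2 = 0, i.e. a z^2 + b z + c = 0 with a = 0.532, b = 0.201, c = 1.
Discriminant D = b^2 - 4ac = (0.201)^2 - 4*(0.532)*1 = 0.040401 - (2.128) = -2.087599.
D < 0, so the roots are the complex-conjugate pair z = (-b +/- i sqrt(-D)) / (2a) = -0.1889 +/- 1.3579i.
For a conjugate pair |z|^2 = z * conj(z) = (product of roots) = c/a = 1/(0.532) = 1.879699, so |z| = sqrt(1.879699) = 1.371 for both roots.
Moduli of all roots: 1.3710, 1.3710.
All moduli strictly greater than 1? Yes.
Verdict: Stationary.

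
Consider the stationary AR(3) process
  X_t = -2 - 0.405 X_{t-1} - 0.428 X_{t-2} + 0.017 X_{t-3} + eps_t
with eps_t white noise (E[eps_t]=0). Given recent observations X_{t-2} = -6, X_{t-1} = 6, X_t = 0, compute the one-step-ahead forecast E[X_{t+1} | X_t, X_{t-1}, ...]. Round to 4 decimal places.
E[X_{t+1} \mid \mathcal F_t] = -4.6700

For an AR(p) model X_t = c + sum_i phi_i X_{t-i} + eps_t, the
one-step-ahead conditional mean is
  E[X_{t+1} | X_t, ...] = c + sum_i phi_i X_{t+1-i}.
Substitute known values:
  E[X_{t+1} | ...] = -2 + (-0.405) * (0) + (-0.428) * (6) + (0.017) * (-6)
                   = -4.6700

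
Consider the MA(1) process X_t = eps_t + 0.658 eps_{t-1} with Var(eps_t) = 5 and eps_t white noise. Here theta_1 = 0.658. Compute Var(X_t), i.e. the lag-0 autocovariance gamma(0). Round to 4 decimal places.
\gamma(0) = 7.1648

For an MA(q) process X_t = eps_t + sum_i theta_i eps_{t-i} with
Var(eps_t) = sigma^2, the variance is
  gamma(0) = sigma^2 * (1 + sum_i theta_i^2).
  sum_i theta_i^2 = (0.658)^2 = 0.432964.
  gamma(0) = 5 * (1 + 0.432964) = 5 * 1.432964 = 7.16482, which rounds to 7.1648.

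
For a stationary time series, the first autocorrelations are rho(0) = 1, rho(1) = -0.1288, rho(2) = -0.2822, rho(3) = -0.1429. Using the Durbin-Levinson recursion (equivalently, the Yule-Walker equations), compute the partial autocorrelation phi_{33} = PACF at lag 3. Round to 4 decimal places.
\phi_{33} = -0.2570

The PACF at lag k is phi_{kk}, the last component of the solution
to the Yule-Walker system G_k phi = r_k where
  (G_k)_{ij} = rho(|i - j|), (r_k)_i = rho(i), i,j = 1..k.
Equivalently, Durbin-Levinson gives phi_{kk} iteratively:
  phi_{11} = rho(1)
  phi_{kk} = [rho(k) - sum_{j=1..k-1} phi_{k-1,j} rho(k-j)]
            / [1 - sum_{j=1..k-1} phi_{k-1,j} rho(j)],
  phi_{k,j} = phi_{k-1,j} - phi_{kk} phi_{k-1,k-j},  j = 1..k-1.
Step k = 1:
  phi_11 = rho(1) = -0.1288.
Step k = 2:
  phi_22 = [rho(2) - phi_11 rho(1)] / [1 - phi_11 rho(1)] = [-0.2822 - (-0.1288)(-0.1288)] / [1 - (-0.1288)(-0.1288)]
         = -0.29878944 / 0.98341056 = -0.30383.
  Update: phi_21 = phi_11 - phi_22 phi_11 = -0.1288 - (-0.30383)(-0.1288) = -0.167933.
Step k = 3:
  phi_33 = [rho(3) - phi_21 rho(2) - phi_22 rho(1)] / [1 - phi_21 rho(1) - phi_22 rho(2)]
    numerator   = -0.1429 - (-0.167933)(-0.2822) - (-0.30383)(-0.1288) = -0.22942405
    denominator = 1 - (-0.167933)(-0.1288) - (-0.30383)(-0.2822) = 0.89262942
  phi_33 = -0.22942405 / 0.89262942 = -0.257.
Therefore phi_{33} = -0.2570.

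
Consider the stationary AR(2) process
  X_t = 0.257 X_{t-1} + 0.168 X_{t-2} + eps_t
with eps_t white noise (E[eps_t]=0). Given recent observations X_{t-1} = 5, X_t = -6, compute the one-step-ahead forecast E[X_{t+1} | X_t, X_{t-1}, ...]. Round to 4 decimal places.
E[X_{t+1} \mid \mathcal F_t] = -0.7020

For an AR(p) model X_t = c + sum_i phi_i X_{t-i} + eps_t, the
one-step-ahead conditional mean is
  E[X_{t+1} | X_t, ...] = c + sum_i phi_i X_{t+1-i}.
Substitute known values:
  E[X_{t+1} | ...] = (0.257) * (-6) + (0.168) * (5)
                   = -0.7020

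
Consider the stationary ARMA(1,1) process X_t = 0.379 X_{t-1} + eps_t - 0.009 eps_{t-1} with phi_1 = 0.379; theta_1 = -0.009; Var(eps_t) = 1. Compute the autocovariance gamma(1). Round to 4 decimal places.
\gamma(1) = 0.4306

Multiply the model equation by X_{t-k} and take expectations. With theta_0 = psi_0 = 1 and psi_j the MA(infinity) weights, this gives
  gamma(k) - sum_i phi_i gamma(k-i) = c_k,
  c_k = sigma^2 * sum_{j=k..q} theta_j psi_{j-k}   (c_k = 0 for k > q),
using gamma(-m) = gamma(m).
psi-weights needed (psi_j = theta_j + sum_i phi_i psi_{j-i}):
  psi_1 = theta_1 + phi_1 = -0.009 + (0.379) = 0.37
Right-hand sides:
  c_0 = sigma^2 (1 + theta_1 psi_1) = 1 * (1 + (-0.009)(0.37)) = 1 * 0.99667 = 0.99667
  c_1 = sigma^2 theta_1 = 1 * (-0.009) = -0.009
  c_2 = 0
Equations for k = 0 and k = 1 (AR order 1):
  gamma(0) = phi_1 gamma(1) + c_0
  gamma(1) = phi_1 gamma(0) + c_1
Substituting the second into the first: gamma(0) (1 - phi_1^2) = c_0 + phi_1 c_1, so
  gamma(0) = (c_0 + phi_1 c_1) / (1 - phi_1^2) = (0.99667 + (0.379)(-0.009)) / (1 - (0.379)^2) = 0.993259 / 0.856359 = 1.159863.
  gamma(1) = phi_1 gamma(0) + c_1 = (0.379)(1.159863) + (-0.009) = 0.430588.
Therefore gamma(1) = 0.4306 (to 4 decimal places).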